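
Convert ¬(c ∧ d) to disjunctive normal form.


Step 1: Apply De Morgan: ¬(c ∧ d) = ¬c ∨ ¬d.

(¬c) ∨ (¬d)


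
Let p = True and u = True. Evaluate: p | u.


Disjunction is false only when both operands are false.
Substitute: p=True, u=True.
True | True evaluates to True.

True


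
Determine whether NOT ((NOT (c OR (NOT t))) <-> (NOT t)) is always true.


Build the truth table over {c, t}:
c | t | φ
---------
F | F | T
T | F | T
F | T | T
T | T | F
Counterexample at row 4: with c=T, t=T, the formula is F.

No, it is not a tautology.


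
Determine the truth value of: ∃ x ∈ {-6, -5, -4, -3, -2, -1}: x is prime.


Evaluate the predicate on each element: -6:F, -5:F, -4:F, -3:F, -2:F, -1:F.
No element satisfies the predicate.

F


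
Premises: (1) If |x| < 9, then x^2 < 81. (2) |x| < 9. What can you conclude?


Modus ponens: from (P → Q) and P, infer Q.
P = '|x| < 9' is asserted, and P → Q holds, so Q follows.

x^2 < 81.


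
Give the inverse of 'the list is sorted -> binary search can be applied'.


The inverse of (P → Q) is (¬P → ¬Q). It is equivalent to the converse, not to the original.
Here P = 'the list is sorted' and Q = 'binary search can be applied'.

If not (the list is sorted), then not (binary search can be applied).


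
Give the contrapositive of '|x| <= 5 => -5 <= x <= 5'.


The contrapositive of (P → Q) is (¬Q → ¬P); it is logically equivalent to the original.
Here P = '|x| <= 5' and Q = '-5 <= x <= 5'.

If not (-5 <= x <= 5), then not (|x| <= 5).


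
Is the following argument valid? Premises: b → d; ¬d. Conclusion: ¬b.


This matches the form of modus tollens: the conclusion follows in every model of the premises.

Valid.


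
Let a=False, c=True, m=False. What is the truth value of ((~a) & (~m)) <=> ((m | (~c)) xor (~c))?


Substitute a=False, c=True, m=False:
~a = True
~m = True
(~a) & (~m) = True & True = True
~c = False
m | (~c) = False | False = False
~c = False
(m | (~c)) xor (~c) = False xor False = False
((~a) & (~m)) <=> ((m | (~c)) xor (~c)) = True <=> False = False

False


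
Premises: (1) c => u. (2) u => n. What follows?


Hypothetical syllogism: from (P → Q) and (Q → R), infer (P → R).
Chain the two implications through the shared middle term 'u'.

c => n


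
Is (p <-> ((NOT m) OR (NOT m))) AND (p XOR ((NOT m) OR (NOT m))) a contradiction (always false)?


Truth table over {m, p}:
m | p | φ
---------
F | F | F
T | F | F
F | T | F
T | T | F
Every row is false.

Yes, it is a contradiction.


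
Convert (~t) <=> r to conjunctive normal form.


Step 1: Rewrite (¬t) ↔ r as ((¬t) → r) ∧ (r → (¬t)).
Step 2: Rewrite each implication as a disjunction.
Step 3: Eliminate any double negations (¬¬X = X).

(t | r) & ((~r) | (~t))


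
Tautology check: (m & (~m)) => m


Build the truth table over {m}:
m | φ
-----
False | True
True | True
Every row evaluates to true.

Yes, it is a tautology.


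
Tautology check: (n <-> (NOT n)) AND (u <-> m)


Build the truth table over {m, n, u}:
m | n | u | φ
-------------
F | F | F | F
T | F | F | F
F | T | F | F
T | T | F | F
F | F | T | F
T | F | T | F
F | T | T | F
T | T | T | F
Counterexample at row 1: with m=F, n=F, u=F, the formula is F.

No, it is not a tautology.


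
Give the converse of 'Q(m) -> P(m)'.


The converse of (P → Q) is (Q → P). It is not in general equivalent to the original.
Here P = 'Q(m)' and Q = 'P(m)'.

If P(m), then Q(m).


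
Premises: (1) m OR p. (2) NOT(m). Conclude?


Disjunctive syllogism: from (P ∨ Q) and ¬P, infer Q.
One disjunct, 'm', is ruled out; the other must hold.

p


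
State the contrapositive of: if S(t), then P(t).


The contrapositive of (P → Q) is (¬Q → ¬P); it is logically equivalent to the original.
Here P = 'S(t)' and Q = 'P(t)'.

If not (P(t)), then not (S(t)).


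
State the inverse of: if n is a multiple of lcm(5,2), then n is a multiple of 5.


The inverse of (P → Q) is (¬P → ¬Q). It is equivalent to the converse, not to the original.
Here P = 'n is a multiple of lcm(5,2)' and Q = 'n is a multiple of 5'.

If not (n is a multiple of lcm(5,2)), then not (n is a multiple of 5).


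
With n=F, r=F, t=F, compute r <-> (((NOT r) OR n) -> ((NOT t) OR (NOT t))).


Substitute n=F, r=F, t=F:
NOT r = T
(NOT r) OR n = T OR F = T
NOT t = T
NOT t = T
(NOT t) OR (NOT t) = T OR T = T
((NOT r) OR n) -> ((NOT t) OR (NOT t)) = T -> T = T
r <-> (((NOT r) OR n) -> ((NOT t) OR (NOT t))) = F <-> T = F

F


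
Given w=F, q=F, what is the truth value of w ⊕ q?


Exclusive or is true when exactly one operand is true.
Substitute: w=F, q=F.
F ⊕ F evaluates to F.

F


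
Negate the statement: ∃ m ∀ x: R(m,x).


Negation flips each quantifier (∀↔∃) and negates the inner predicate.
¬(∃ m ∀ x: φ) = ∀ m ∃ x: ¬φ.

∀ m ∃ x: ¬(R(m,x))


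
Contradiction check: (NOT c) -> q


Truth table over {c, q}:
c | q | φ
---------
F | F | F
T | F | T
F | T | T
T | T | T
Satisfying assignment at row 2: c=T, q=F gives T.

No, it is not a contradiction.


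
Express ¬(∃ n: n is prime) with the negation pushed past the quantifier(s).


¬(∀ x: φ) = ∃ x: ¬φ, and ¬(∃ x: φ) = ∀ x: ¬φ.
Apply to the existential statement.

∀ n: ¬(n is prime)


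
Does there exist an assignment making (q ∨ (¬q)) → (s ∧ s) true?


Search for a satisfying assignment over {q, s}.
Try q=F, s=T: the formula evaluates to T.
A satisfying assignment exists.

Satisfiable.


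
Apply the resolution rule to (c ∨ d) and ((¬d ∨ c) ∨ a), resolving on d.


The clauses contain complementary literals d and ¬d.
Resolution eliminates this pair and disjoins the remaining literals (merging duplicates).

(c ∨ a)


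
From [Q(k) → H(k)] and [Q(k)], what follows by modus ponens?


Modus ponens: from (P → Q) and P, infer Q.
P = 'Q(k)' is asserted, and P → Q holds, so Q follows.

H(k).


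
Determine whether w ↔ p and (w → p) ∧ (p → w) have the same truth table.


Compare truth tables:
p | w | φ | ψ
-------------
F | F | T | T
T | F | F | F
F | T | F | F
T | T | T | T
The columns φ and ψ agree on every row.

Yes, they are logically equivalent.


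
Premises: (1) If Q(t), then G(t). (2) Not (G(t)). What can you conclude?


Modus tollens: from (P → Q) and ¬Q, infer ¬P.
Q = 'G(t)' is denied; since P → Q, P must also fail.

Not (Q(t)).


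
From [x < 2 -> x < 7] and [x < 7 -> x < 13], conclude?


Hypothetical syllogism: from (P → Q) and (Q → R), infer (P → R).
Chain the two implications through the shared middle term 'x < 7'.

x < 2 -> x < 13


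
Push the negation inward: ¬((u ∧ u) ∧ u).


De Morgan: the negation of a conjunction is the disjunction of the negations.
Distribute ¬ across ∧, flipping it to ∨, and negate each literal.

((¬u) ∨ (¬u)) ∨ (¬u)


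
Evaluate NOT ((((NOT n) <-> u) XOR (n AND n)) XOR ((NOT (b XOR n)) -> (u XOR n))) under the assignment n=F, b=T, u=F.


Substitute n=F, b=T, u=F:
NOT n = T
(NOT n) <-> u = T <-> F = F
n AND n = F AND F = F
((NOT n) <-> u) XOR (n AND n) = F XOR F = F
b XOR n = T XOR F = T
NOT (b XOR n) = F
u XOR n = F XOR F = F
(NOT (b XOR n)) -> (u XOR n) = F -> F = T
(((NOT n) <-> u) XOR (n AND n)) XOR ((NOT (b XOR n)) -> (u XOR n)) = F XOR T = T
NOT ((((NOT n) <-> u) XOR (n AND n)) XOR ((NOT (b XOR n)) -> (u XOR n))) = F

F


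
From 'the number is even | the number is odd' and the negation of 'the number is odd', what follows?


Disjunctive syllogism: from (P ∨ Q) and ¬P, infer Q.
One disjunct, 'the number is odd', is ruled out; the other must hold.

the number is even


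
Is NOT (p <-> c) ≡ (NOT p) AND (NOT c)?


Compare truth tables:
c | p | φ | ψ
-------------
F | F | F | T
T | F | T | F
F | T | T | F
T | T | F | F
They differ at row 1 (c=F, p=F): φ=F but ψ=T.

No, they are not logically equivalent.


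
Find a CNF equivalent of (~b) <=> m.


Step 1: Rewrite (¬b) ↔ m as ((¬b) → m) ∧ (m → (¬b)).
Step 2: Rewrite each implication as a disjunction.
Step 3: Eliminate any double negations (¬¬X = X).

(b | m) & ((~m) | (~b))


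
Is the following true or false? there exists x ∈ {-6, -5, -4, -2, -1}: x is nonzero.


Evaluate the predicate on each element: -6:T, -5:T, -4:T, -2:T, -1:T.
Witness x = -6 satisfies the predicate.

T


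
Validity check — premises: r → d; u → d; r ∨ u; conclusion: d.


This matches the form of proof by cases: the conclusion follows in every model of the premises.

Valid.


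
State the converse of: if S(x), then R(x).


The converse of (P → Q) is (Q → P). It is not in general equivalent to the original.
Here P = 'S(x)' and Q = 'R(x)'.

If R(x), then S(x).


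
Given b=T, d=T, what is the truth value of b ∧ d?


Conjunction is true only when both operands are true.
Substitute: b=T, d=T.
T ∧ T evaluates to T.

T


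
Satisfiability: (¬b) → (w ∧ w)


Search for a satisfying assignment over {b, w}.
Try b=T, w=F: the formula evaluates to T.
A satisfying assignment exists.

Satisfiable.


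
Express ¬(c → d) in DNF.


Step 1: Rewrite implication then negate: ¬(¬c ∨ d) = c ∧ ¬d.

c ∧ (¬d)


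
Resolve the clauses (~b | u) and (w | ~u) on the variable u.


The clauses contain complementary literals u and ~u.
Resolution eliminates this pair and disjoins the remaining literals (merging duplicates).

(~b | w)


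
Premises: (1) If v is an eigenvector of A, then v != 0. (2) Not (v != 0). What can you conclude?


Modus tollens: from (P → Q) and ¬Q, infer ¬P.
Q = 'v != 0' is denied; since P → Q, P must also fail.

Not (v is an eigenvector of A).


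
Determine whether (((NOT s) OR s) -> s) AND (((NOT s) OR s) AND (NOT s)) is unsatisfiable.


Truth table over {s}:
s | φ
-----
F | F
T | F
Every row is false.

Yes, it is a contradiction.


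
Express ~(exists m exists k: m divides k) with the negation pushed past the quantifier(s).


Negation flips each quantifier (∀↔∃) and negates the inner predicate.
¬(exists m exists k: φ) = forall m forall k: ¬φ.

forall m forall k: ~(m divides k)


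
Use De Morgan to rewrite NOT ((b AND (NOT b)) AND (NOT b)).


De Morgan: the negation of a conjunction is the disjunction of the negations.
Distribute NOT across AND, flipping it to OR, and negate each literal.

((NOT b) OR b) OR b


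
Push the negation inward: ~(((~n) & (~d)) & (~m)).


De Morgan: the negation of a conjunction is the disjunction of the negations.
Distribute ~ across &, flipping it to |, and negate each literal.

(n | d) | m


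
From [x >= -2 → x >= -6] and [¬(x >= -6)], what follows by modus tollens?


Modus tollens: from (P → Q) and ¬Q, infer ¬P.
Q = 'x >= -6' is denied; since P → Q, P must also fail.

Not (x >= -2).


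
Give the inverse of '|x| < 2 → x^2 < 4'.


The inverse of (P → Q) is (¬P → ¬Q). It is equivalent to the converse, not to the original.
Here P = '|x| < 2' and Q = 'x^2 < 4'.

If not (|x| < 2), then not (x^2 < 4).


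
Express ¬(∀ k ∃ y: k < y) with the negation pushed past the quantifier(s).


Negation flips each quantifier (∀↔∃) and negates the inner predicate.
¬(∀ k ∃ y: φ) = ∃ k ∀ y: ¬φ.

∃ k ∀ y: ¬(k < y)


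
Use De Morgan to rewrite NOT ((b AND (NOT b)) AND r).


De Morgan: the negation of a conjunction is the disjunction of the negations.
Distribute NOT across AND, flipping it to OR, and negate each literal.

((NOT b) OR b) OR (NOT r)


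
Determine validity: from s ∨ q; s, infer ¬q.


This is affirming a disjunct (fallacy). There exist truth assignments where the premises are all true but the conclusion is false.

Invalid.


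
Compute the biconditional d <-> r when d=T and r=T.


Biconditional is true when both operands have the same truth value.
Substitute: d=T, r=T.
T <-> T evaluates to T.

T


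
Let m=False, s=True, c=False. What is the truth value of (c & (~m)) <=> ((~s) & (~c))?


Substitute m=False, s=True, c=False:
~m = True
c & (~m) = False & True = False
~s = False
~c = True
(~s) & (~c) = False & True = False
(c & (~m)) <=> ((~s) & (~c)) = False <=> False = True

True


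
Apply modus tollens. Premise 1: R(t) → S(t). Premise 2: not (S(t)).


Modus tollens: from (P → Q) and ¬Q, infer ¬P.
Q = 'S(t)' is denied; since P → Q, P must also fail.

Not (R(t)).


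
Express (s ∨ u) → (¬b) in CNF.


Step 1: Rewrite as ¬(s ∨ u) ∨ (¬b) = (¬s ∧ ¬u) ∨ (¬b).
Step 2: Distribute ∨ over ∧.

((¬s) ∨ (¬b)) ∧ ((¬u) ∨ (¬b))


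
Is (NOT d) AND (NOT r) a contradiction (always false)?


Truth table over {d, r}:
d | r | φ
---------
F | F | T
T | F | F
F | T | F
T | T | F
Satisfying assignment at row 1: d=F, r=F gives T.

No, it is not a contradiction.


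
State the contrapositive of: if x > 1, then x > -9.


The contrapositive of (P → Q) is (¬Q → ¬P); it is logically equivalent to the original.
Here P = 'x > 1' and Q = 'x > -9'.

If not (x > -9), then not (x > 1).


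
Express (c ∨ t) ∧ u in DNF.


Step 1: Distribute ∧ over ∨: (c ∨ t) ∧ u = (c ∧ u) ∨ (t ∧ u).

(c ∧ u) ∨ (t ∧ u)


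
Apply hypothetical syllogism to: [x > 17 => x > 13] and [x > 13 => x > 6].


Hypothetical syllogism: from (P → Q) and (Q → R), infer (P → R).
Chain the two implications through the shared middle term 'x > 13'.

x > 17 => x > 6


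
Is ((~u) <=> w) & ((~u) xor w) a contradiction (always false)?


Truth table over {u, w}:
u | w | φ
---------
False | False | False
True | False | False
False | True | False
True | True | False
Every row is false.

Yes, it is a contradiction.


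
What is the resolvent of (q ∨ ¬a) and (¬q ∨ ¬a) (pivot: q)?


The clauses contain complementary literals q and ¬q.
Resolution eliminates this pair and disjoins the remaining literals (merging duplicates).

¬a


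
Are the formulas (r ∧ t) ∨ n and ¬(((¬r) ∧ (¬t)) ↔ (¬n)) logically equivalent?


Compare truth tables:
n | r | t | φ | ψ
-----------------
F | F | F | F | F
T | F | F | T | T
F | T | F | F | T
T | T | F | T | F
F | F | T | F | T
T | F | T | T | F
F | T | T | T | T
T | T | T | T | F
They differ at row 3 (n=F, r=T, t=F): φ=F but ψ=T.

No, they are not logically equivalent.


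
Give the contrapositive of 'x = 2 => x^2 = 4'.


The contrapositive of (P → Q) is (¬Q → ¬P); it is logically equivalent to the original.
Here P = 'x = 2' and Q = 'x^2 = 4'.

If not (x^2 = 4), then not (x = 2).


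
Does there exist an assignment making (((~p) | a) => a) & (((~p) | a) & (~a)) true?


Check all 4 assignments over {a, p}:
a | p | φ
---------
False | False | False
True | False | False
False | True | False
True | True | False
No assignment makes the formula true.

Unsatisfiable.


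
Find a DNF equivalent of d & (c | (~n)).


Step 1: Distribute ∧ over ∨: d ∧ (c ∨ (¬n)) = (d ∧ c) ∨ (d ∧ (¬n)).

(d & c) | (d & (~n))


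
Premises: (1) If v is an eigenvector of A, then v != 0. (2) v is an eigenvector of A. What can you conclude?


Modus ponens: from (P → Q) and P, infer Q.
P = 'v is an eigenvector of A' is asserted, and P → Q holds, so Q follows.

v != 0.


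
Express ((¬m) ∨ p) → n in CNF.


Step 1: Rewrite as ¬((¬m) ∨ p) ∨ n = (¬(¬m) ∧ ¬p) ∨ n.
Step 2: Distribute ∨ over ∧.
Step 3: Eliminate any double negations (¬¬X = X).

(m ∨ n) ∧ ((¬p) ∨ n)


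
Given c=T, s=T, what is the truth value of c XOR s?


Exclusive or is true when exactly one operand is true.
Substitute: c=T, s=T.
T XOR T evaluates to F.

F


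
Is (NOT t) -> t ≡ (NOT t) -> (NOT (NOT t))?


Compare truth tables:
t | φ | ψ
---------
F | F | F
T | T | T
The columns φ and ψ agree on every row.

Yes, they are logically equivalent.


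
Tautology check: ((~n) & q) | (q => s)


Build the truth table over {n, q, s}:
n | q | s | φ
-------------
False | False | False | True
True | False | False | True
False | True | False | True
True | True | False | False
False | False | True | True
True | False | True | True
False | True | True | True
True | True | True | True
Counterexample at row 4: with n=True, q=True, s=False, the formula is False.

No, it is not a tautology.


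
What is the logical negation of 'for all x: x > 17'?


¬(for all x: φ) = there exists x: ¬φ, and ¬(there exists x: φ) = for all x: ¬φ.
Apply to the universal statement.

there exists x: NOT(x > 17)


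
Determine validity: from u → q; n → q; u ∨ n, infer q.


This matches the form of proof by cases: the conclusion follows in every model of the premises.

Valid.


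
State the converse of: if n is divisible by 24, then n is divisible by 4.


The converse of (P → Q) is (Q → P). It is not in general equivalent to the original.
Here P = 'n is divisible by 24' and Q = 'n is divisible by 4'.

If n is divisible by 4, then n is divisible by 24.


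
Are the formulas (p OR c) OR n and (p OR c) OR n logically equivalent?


Compare truth tables:
c | n | p | φ | ψ
-----------------
F | F | F | F | F
T | F | F | T | T
F | T | F | T | T
T | T | F | T | T
F | F | T | T | T
T | F | T | T | T
F | T | T | T | T
T | T | T | T | T
The columns φ and ψ agree on every row.

Yes, they are logically equivalent.


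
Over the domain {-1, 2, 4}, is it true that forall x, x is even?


Evaluate the predicate on each element: -1:False, 2:True, 4:True.
Counterexample x = -1 fails the predicate.

False


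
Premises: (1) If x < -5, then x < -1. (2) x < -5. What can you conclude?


Modus ponens: from (P → Q) and P, infer Q.
P = 'x < -5' is asserted, and P → Q holds, so Q follows.

x < -1.


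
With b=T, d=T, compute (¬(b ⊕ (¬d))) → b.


Substitute b=T, d=T:
¬d = F
b ⊕ (¬d) = T ⊕ F = T
¬(b ⊕ (¬d)) = F
(¬(b ⊕ (¬d))) → b = F → T = T

T


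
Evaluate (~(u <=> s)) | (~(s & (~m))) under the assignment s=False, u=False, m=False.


Substitute s=False, u=False, m=False:
u <=> s = False <=> False = True
~(u <=> s) = False
~m = True
s & (~m) = False & True = False
~(s & (~m)) = True
(~(u <=> s)) | (~(s & (~m))) = False | True = True

True


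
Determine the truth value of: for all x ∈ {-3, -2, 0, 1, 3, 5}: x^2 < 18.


Evaluate the predicate on each element: -3:T, -2:T, 0:T, 1:T, 3:T, 5:F.
Counterexample x = 5 fails the predicate.

F


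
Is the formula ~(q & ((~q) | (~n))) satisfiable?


Search for a satisfying assignment over {n, q}.
Try n=False, q=False: the formula evaluates to True.
A satisfying assignment exists.

Satisfiable.


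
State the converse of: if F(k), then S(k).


The converse of (P → Q) is (Q → P). It is not in general equivalent to the original.
Here P = 'F(k)' and Q = 'S(k)'.

If S(k), then F(k).


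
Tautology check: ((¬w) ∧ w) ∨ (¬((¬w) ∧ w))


Build the truth table over {w}:
w | φ
-----
F | T
T | T
Every row evaluates to true.

Yes, it is a tautology.


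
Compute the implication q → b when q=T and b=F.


Implication is false only when antecedent is true and consequent is false.
Substitute: q=T, b=F.
T → F evaluates to F.

F


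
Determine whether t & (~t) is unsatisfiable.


Truth table over {t}:
t | φ
-----
False | False
True | False
Every row is false.

Yes, it is a contradiction.


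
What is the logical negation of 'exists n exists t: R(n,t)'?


Negation flips each quantifier (∀↔∃) and negates the inner predicate.
¬(exists n exists t: φ) = forall n forall t: ¬φ.

forall n forall t: ~(R(n,t))


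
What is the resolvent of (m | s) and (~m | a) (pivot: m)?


The clauses contain complementary literals m and ~m.
Resolution eliminates this pair and disjoins the remaining literals (merging duplicates).

(s | a)


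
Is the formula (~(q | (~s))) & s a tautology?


Build the truth table over {q, s}:
q | s | φ
---------
False | False | False
True | False | False
False | True | True
True | True | False
Counterexample at row 1: with q=False, s=False, the formula is False.

No, it is not a tautology.


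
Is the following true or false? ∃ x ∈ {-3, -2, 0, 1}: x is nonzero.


Evaluate the predicate on each element: -3:T, -2:T, 0:F, 1:T.
Witness x = -3 satisfies the predicate.

T


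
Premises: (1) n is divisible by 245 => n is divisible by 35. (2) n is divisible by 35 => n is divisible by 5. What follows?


Hypothetical syllogism: from (P → Q) and (Q → R), infer (P → R).
Chain the two implications through the shared middle term 'n is divisible by 35'.

n is divisible by 245 => n is divisible by 5


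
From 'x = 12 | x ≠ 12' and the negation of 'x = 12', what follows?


Disjunctive syllogism: from (P ∨ Q) and ¬P, infer Q.
One disjunct, 'x = 12', is ruled out; the other must hold.

x ≠ 12


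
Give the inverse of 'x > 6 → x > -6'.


The inverse of (P → Q) is (¬P → ¬Q). It is equivalent to the converse, not to the original.
Here P = 'x > 6' and Q = 'x > -6'.

If not (x > 6), then not (x > -6).


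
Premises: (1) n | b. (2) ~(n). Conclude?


Disjunctive syllogism: from (P ∨ Q) and ¬P, infer Q.
One disjunct, 'n', is ruled out; the other must hold.

b


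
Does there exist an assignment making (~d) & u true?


Search for a satisfying assignment over {d, u}.
Try d=False, u=True: the formula evaluates to True.
A satisfying assignment exists.

Satisfiable.


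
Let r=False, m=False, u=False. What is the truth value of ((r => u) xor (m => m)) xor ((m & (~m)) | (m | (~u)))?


Substitute r=False, m=False, u=False:
r => u = False => False = True
m => m = False => False = True
(r => u) xor (m => m) = True xor True = False
~m = True
m & (~m) = False & True = False
~u = True
m | (~u) = False | True = True
(m & (~m)) | (m | (~u)) = False | True = True
((r => u) xor (m => m)) xor ((m & (~m)) | (m | (~u))) = False xor True = True

True


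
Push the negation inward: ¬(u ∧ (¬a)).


De Morgan: the negation of a conjunction is the disjunction of the negations.
Distribute ¬ across ∧, flipping it to ∨, and negate each literal.

(¬u) ∨ a


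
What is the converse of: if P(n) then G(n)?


The converse of (P → Q) is (Q → P). It is not in general equivalent to the original.
Here P = 'P(n)' and Q = 'G(n)'.

If G(n), then P(n).


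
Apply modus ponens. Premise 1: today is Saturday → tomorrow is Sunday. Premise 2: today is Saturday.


Modus ponens: from (P → Q) and P, infer Q.
P = 'today is Saturday' is asserted, and P → Q holds, so Q follows.

tomorrow is Sunday.


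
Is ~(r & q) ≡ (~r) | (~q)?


Compare truth tables:
q | r | φ | ψ
-------------
False | False | True | True
True | False | True | True
False | True | True | True
True | True | False | False
The columns φ and ψ agree on every row.

Yes, they are logically equivalent.


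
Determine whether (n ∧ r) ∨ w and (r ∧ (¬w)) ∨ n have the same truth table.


Compare truth tables:
n | r | w | φ | ψ
-----------------
F | F | F | F | F
T | F | F | F | T
F | T | F | F | T
T | T | F | T | T
F | F | T | T | F
T | F | T | T | T
F | T | T | T | F
T | T | T | T | T
They differ at row 2 (n=T, r=F, w=F): φ=F but ψ=T.

No, they are not logically equivalent.


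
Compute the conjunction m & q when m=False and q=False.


Conjunction is true only when both operands are true.
Substitute: m=False, q=False.
False & False evaluates to False.

False


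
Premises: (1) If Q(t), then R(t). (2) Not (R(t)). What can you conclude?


Modus tollens: from (P → Q) and ¬Q, infer ¬P.
Q = 'R(t)' is denied; since P → Q, P must also fail.

Not (Q(t)).


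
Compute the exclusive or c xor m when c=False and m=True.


Exclusive or is true when exactly one operand is true.
Substitute: c=False, m=True.
False xor True evaluates to True.

True


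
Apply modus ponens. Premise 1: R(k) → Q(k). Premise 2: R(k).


Modus ponens: from (P → Q) and P, infer Q.
P = 'R(k)' is asserted, and P → Q holds, so Q follows.

Q(k).


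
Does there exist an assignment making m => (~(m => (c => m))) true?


Search for a satisfying assignment over {c, m}.
Try c=False, m=False: the formula evaluates to True.
A satisfying assignment exists.

Satisfiable.


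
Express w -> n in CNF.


Step 1: Rewrite w → n as ¬w ∨ n.

(NOT w) OR n


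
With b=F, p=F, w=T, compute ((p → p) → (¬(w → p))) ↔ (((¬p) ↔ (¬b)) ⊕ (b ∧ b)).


Substitute b=F, p=F, w=T:
p → p = F → F = T
w → p = T → F = F
¬(w → p) = T
(p → p) → (¬(w → p)) = T → T = T
¬p = T
¬b = T
(¬p) ↔ (¬b) = T ↔ T = T
b ∧ b = F ∧ F = F
((¬p) ↔ (¬b)) ⊕ (b ∧ b) = T ⊕ F = T
((p → p) → (¬(w → p))) ↔ (((¬p) ↔ (¬b)) ⊕ (b ∧ b)) = T ↔ T = T

T


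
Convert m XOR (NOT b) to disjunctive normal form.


Step 1: m ⊕ (¬b) is true exactly when they disagree: (m ∧ ¬(¬b)) ∨ (¬m ∧ (¬b)).
Step 2: Eliminate any double negations (¬¬X = X).

(m AND b) OR ((NOT m) AND (NOT b))


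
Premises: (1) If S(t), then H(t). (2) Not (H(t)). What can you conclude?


Modus tollens: from (P → Q) and ¬Q, infer ¬P.
Q = 'H(t)' is denied; since P → Q, P must also fail.

Not (S(t)).


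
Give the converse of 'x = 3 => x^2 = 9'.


The converse of (P → Q) is (Q → P). It is not in general equivalent to the original.
Here P = 'x = 3' and Q = 'x^2 = 9'.

If x^2 = 9, then x = 3.


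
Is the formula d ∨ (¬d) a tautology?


Build the truth table over {d}:
d | φ
-----
F | T
T | T
Every row evaluates to true.

Yes, it is a tautology.


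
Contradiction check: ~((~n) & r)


Truth table over {n, r}:
n | r | φ
---------
False | False | True
True | False | True
False | True | False
True | True | True
Satisfying assignment at row 1: n=False, r=False gives True.

No, it is not a contradiction.


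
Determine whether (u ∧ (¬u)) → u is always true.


Build the truth table over {u}:
u | φ
-----
F | T
T | T
Every row evaluates to true.

Yes, it is a tautology.


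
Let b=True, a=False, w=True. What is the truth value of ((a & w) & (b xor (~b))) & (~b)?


Substitute b=True, a=False, w=True:
a & w = False & True = False
~b = False
b xor (~b) = True xor False = True
(a & w) & (b xor (~b)) = False & True = False
~b = False
((a & w) & (b xor (~b))) & (~b) = False & False = False

False


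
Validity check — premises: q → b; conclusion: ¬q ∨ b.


This matches the form of material implication: the conclusion follows in every model of the premises.

Valid.


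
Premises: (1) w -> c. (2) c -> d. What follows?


Hypothetical syllogism: from (P → Q) and (Q → R), infer (P → R).
Chain the two implications through the shared middle term 'c'.

w -> d


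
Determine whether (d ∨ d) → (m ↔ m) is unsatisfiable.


Truth table over {d, m}:
d | m | φ
---------
F | F | T
T | F | T
F | T | T
T | T | T
Satisfying assignment at row 1: d=F, m=F gives T.

No, it is not a contradiction.


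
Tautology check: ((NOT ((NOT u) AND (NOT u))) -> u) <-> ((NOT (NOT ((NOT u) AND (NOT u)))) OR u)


Build the truth table over {u}:
u | φ
-----
F | T
T | T
Every row evaluates to true.

Yes, it is a tautology.


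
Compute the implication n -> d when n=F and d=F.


Implication is false only when antecedent is true and consequent is false.
Substitute: n=F, d=F.
F -> F evaluates to T.

T


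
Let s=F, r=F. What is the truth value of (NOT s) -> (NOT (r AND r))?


Substitute s=F, r=F:
NOT s = T
r AND r = F AND F = F
NOT (r AND r) = T
(NOT s) -> (NOT (r AND r)) = T -> T = T

T


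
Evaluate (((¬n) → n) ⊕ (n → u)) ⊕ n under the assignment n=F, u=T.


Substitute n=F, u=T:
¬n = T
(¬n) → n = T → F = F
n → u = F → T = T
((¬n) → n) ⊕ (n → u) = F ⊕ T = T
(((¬n) → n) ⊕ (n → u)) ⊕ n = T ⊕ F = T

T


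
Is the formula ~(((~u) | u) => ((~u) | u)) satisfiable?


Check all 2 assignments over {u}:
u | φ
-----
False | False
True | False
No assignment makes the formula true.

Unsatisfiable.


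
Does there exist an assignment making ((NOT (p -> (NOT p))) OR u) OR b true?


Search for a satisfying assignment over {b, p, u}.
Try b=T, p=F, u=F: the formula evaluates to T.
A satisfying assignment exists.

Satisfiable.


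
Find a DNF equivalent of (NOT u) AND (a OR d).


Step 1: Distribute ∧ over ∨: (¬u) ∧ (a ∨ d) = ((¬u) ∧ a) ∨ ((¬u) ∧ d).

((NOT u) AND a) OR ((NOT u) AND d)


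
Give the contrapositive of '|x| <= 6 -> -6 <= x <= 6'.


The contrapositive of (P → Q) is (¬Q → ¬P); it is logically equivalent to the original.
Here P = '|x| <= 6' and Q = '-6 <= x <= 6'.

If not (-6 <= x <= 6), then not (|x| <= 6).


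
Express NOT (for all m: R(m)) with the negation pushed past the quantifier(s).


¬(for all x: φ) = there exists x: ¬φ, and ¬(there exists x: φ) = for all x: ¬φ.
Apply to the universal statement.

there exists m: NOT(R(m))


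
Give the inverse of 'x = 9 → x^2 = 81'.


The inverse of (P → Q) is (¬P → ¬Q). It is equivalent to the converse, not to the original.
Here P = 'x = 9' and Q = 'x^2 = 81'.

If not (x = 9), then not (x^2 = 81).


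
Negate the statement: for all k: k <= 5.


¬(for all x: φ) = there exists x: ¬φ, and ¬(there exists x: φ) = for all x: ¬φ.
Apply to the universal statement.

there exists k: NOT(k <= 5)


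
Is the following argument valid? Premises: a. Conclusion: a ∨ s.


This matches the form of disjunction introduction: the conclusion follows in every model of the premises.

Valid.


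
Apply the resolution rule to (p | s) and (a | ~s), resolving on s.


The clauses contain complementary literals s and ~s.
Resolution eliminates this pair and disjoins the remaining literals (merging duplicates).

(p | a)


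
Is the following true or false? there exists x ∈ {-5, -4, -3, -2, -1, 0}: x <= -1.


Evaluate the predicate on each element: -5:T, -4:T, -3:T, -2:T, -1:T, 0:F.
Witness x = -5 satisfies the predicate.

T


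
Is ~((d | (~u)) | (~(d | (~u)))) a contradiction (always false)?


Truth table over {d, u}:
d | u | φ
---------
False | False | False
True | False | False
False | True | False
True | True | False
Every row is false.

Yes, it is a contradiction.


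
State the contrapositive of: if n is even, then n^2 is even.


The contrapositive of (P → Q) is (¬Q → ¬P); it is logically equivalent to the original.
Here P = 'n is even' and Q = 'n^2 is even'.

If not (n^2 is even), then not (n is even).


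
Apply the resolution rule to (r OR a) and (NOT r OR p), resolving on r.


The clauses contain complementary literals r and NOTr.
Resolution eliminates this pair and disjoins the remaining literals (merging duplicates).

(a OR p)


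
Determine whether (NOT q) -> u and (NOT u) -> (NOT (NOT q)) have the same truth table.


Compare truth tables:
q | u | φ | ψ
-------------
F | F | F | F
T | F | T | T
F | T | T | T
T | T | T | T
The columns φ and ψ agree on every row.

Yes, they are logically equivalent.


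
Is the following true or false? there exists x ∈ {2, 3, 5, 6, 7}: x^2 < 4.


Evaluate the predicate on each element: 2:F, 3:F, 5:F, 6:F, 7:F.
No element satisfies the predicate.

F


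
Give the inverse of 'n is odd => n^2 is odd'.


The inverse of (P → Q) is (¬P → ¬Q). It is equivalent to the converse, not to the original.
Here P = 'n is odd' and Q = 'n^2 is odd'.

If not (n is odd), then not (n^2 is odd).


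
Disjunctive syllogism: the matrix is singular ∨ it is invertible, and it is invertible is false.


Disjunctive syllogism: from (P ∨ Q) and ¬P, infer Q.
One disjunct, 'it is invertible', is ruled out; the other must hold.

the matrix is singular


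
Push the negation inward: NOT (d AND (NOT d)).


De Morgan: the negation of a conjunction is the disjunction of the negations.
Distribute NOT across AND, flipping it to OR, and negate each literal.

(NOT d) OR d


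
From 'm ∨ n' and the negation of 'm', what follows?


Disjunctive syllogism: from (P ∨ Q) and ¬P, infer Q.
One disjunct, 'm', is ruled out; the other must hold.

n


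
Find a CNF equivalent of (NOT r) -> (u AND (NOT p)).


Step 1: Rewrite (¬r) → (u ∧ (¬p)) as ¬(¬r) ∨ (u ∧ (¬p)).
Step 2: Distribute ∨ over ∧.
Step 3: Eliminate any double negations (¬¬X = X).

(r OR u) AND (r OR (NOT p))


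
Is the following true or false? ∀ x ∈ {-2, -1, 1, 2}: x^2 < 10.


Evaluate the predicate on each element: -2:T, -1:T, 1:T, 2:T.
Every element satisfies the predicate.

T


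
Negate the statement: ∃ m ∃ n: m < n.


Negation flips each quantifier (∀↔∃) and negates the inner predicate.
¬(∃ m ∃ n: φ) = ∀ m ∀ n: ¬φ.

∀ m ∀ n: ¬(m < n)


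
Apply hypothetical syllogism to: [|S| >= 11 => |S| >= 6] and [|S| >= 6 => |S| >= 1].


Hypothetical syllogism: from (P → Q) and (Q → R), infer (P → R).
Chain the two implications through the shared middle term '|S| >= 6'.

|S| >= 11 => |S| >= 1


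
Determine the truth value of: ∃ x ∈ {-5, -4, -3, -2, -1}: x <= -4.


Evaluate the predicate on each element: -5:T, -4:T, -3:F, -2:F, -1:F.
Witness x = -5 satisfies the predicate.

T


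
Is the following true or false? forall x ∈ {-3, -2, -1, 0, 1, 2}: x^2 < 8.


Evaluate the predicate on each element: -3:False, -2:True, -1:True, 0:True, 1:True, 2:True.
Counterexample x = -3 fails the predicate.

False


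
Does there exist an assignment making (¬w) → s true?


Search for a satisfying assignment over {s, w}.
Try s=T, w=F: the formula evaluates to T.
A satisfying assignment exists.

Satisfiable.


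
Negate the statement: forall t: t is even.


¬(forall x: φ) = exists x: ¬φ, and ¬(exists x: φ) = forall x: ¬φ.
Apply to the universal statement.

exists t: ~(t is even)


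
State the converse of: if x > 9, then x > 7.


The converse of (P → Q) is (Q → P). It is not in general equivalent to the original.
Here P = 'x > 9' and Q = 'x > 7'.

If x > 7, then x > 9.


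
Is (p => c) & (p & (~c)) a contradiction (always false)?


Truth table over {c, p}:
c | p | φ
---------
False | False | False
True | False | False
False | True | False
True | True | False
Every row is false.

Yes, it is a contradiction.


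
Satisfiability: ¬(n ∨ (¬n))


Check all 2 assignments over {n}:
n | φ
-----
F | F
T | F
No assignment makes the formula true.

Unsatisfiable.


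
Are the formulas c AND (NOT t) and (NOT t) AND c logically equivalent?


Compare truth tables:
c | t | φ | ψ
-------------
F | F | F | F
T | F | T | T
F | T | F | F
T | T | F | F
The columns φ and ψ agree on every row.

Yes, they are logically equivalent.


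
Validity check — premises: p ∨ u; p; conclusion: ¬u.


This is affirming a disjunct (fallacy). There exist truth assignments where the premises are all true but the conclusion is false.

Invalid.


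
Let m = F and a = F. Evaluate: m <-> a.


Biconditional is true when both operands have the same truth value.
Substitute: m=F, a=F.
F <-> F evaluates to T.

T


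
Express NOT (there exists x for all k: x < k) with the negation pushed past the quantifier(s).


Negation flips each quantifier (∀↔∃) and negates the inner predicate.
¬(there exists x for all k: φ) = for all x there exists k: ¬φ.

for all x there exists k: NOT(x < k)


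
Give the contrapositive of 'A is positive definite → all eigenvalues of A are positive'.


The contrapositive of (P → Q) is (¬Q → ¬P); it is logically equivalent to the original.
Here P = 'A is positive definite' and Q = 'all eigenvalues of A are positive'.

If not (all eigenvalues of A are positive), then not (A is positive definite).


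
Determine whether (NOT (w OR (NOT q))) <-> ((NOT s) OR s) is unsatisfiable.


Truth table over {q, s, w}:
q | s | w | φ
-------------
F | F | F | F
T | F | F | T
F | T | F | F
T | T | F | T
F | F | T | F
T | F | T | F
F | T | T | F
T | T | T | F
Satisfying assignment at row 2: q=T, s=F, w=F gives T.

No, it is not a contradiction.


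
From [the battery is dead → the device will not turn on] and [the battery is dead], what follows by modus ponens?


Modus ponens: from (P → Q) and P, infer Q.
P = 'the battery is dead' is asserted, and P → Q holds, so Q follows.

the device will not turn on.


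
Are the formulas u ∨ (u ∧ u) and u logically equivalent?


Compare truth tables:
u | φ | ψ
---------
F | F | F
T | T | T
The columns φ and ψ agree on every row.

Yes, they are logically equivalent.


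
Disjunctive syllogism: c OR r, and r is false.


Disjunctive syllogism: from (P ∨ Q) and ¬P, infer Q.
One disjunct, 'r', is ruled out; the other must hold.

c


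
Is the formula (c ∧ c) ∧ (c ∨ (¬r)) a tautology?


Build the truth table over {c, r}:
c | r | φ
---------
F | F | F
T | F | T
F | T | F
T | T | T
Counterexample at row 1: with c=F, r=F, the formula is F.

No, it is not a tautology.


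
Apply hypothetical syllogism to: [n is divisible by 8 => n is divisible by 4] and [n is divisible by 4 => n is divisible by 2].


Hypothetical syllogism: from (P → Q) and (Q → R), infer (P → R).
Chain the two implications through the shared middle term 'n is divisible by 4'.

n is divisible by 8 => n is divisible by 2


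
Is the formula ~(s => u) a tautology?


Build the truth table over {s, u}:
s | u | φ
---------
False | False | False
True | False | True
False | True | False
True | True | False
Counterexample at row 1: with s=False, u=False, the formula is False.

No, it is not a tautology.


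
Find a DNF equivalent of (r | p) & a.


Step 1: Distribute ∧ over ∨: (r ∨ p) ∧ a = (r ∧ a) ∨ (p ∧ a).

(r & a) | (p & a)


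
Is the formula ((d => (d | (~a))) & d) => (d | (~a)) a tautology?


Build the truth table over {a, d}:
a | d | φ
---------
False | False | True
True | False | True
False | True | True
True | True | True
Every row evaluates to true.

Yes, it is a tautology.


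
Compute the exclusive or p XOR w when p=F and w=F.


Exclusive or is true when exactly one operand is true.
Substitute: p=F, w=F.
F XOR F evaluates to F.

F


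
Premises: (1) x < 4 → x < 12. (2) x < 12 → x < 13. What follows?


Hypothetical syllogism: from (P → Q) and (Q → R), infer (P → R).
Chain the two implications through the shared middle term 'x < 12'.

x < 4 → x < 13


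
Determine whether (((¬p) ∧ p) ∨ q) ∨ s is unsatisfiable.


Truth table over {p, q, s}:
p | q | s | φ
-------------
F | F | F | F
T | F | F | F
F | T | F | T
T | T | F | T
F | F | T | T
T | F | T | T
F | T | T | T
T | T | T | T
Satisfying assignment at row 3: p=F, q=T, s=F gives T.

No, it is not a contradiction.


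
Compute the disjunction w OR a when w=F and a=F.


Disjunction is false only when both operands are false.
Substitute: w=F, a=F.
F OR F evaluates to F.

F


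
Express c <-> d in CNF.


Step 1: Rewrite c ↔ d as (c → d) ∧ (d → c).
Step 2: Rewrite each implication as a disjunction.

((NOT c) OR d) AND ((NOT d) OR c)


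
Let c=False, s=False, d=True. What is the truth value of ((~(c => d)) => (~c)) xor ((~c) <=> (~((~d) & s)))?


Substitute c=False, s=False, d=True:
c => d = False => True = True
~(c => d) = False
~c = True
(~(c => d)) => (~c) = False => True = True
~c = True
~d = False
(~d) & s = False & False = False
~((~d) & s) = True
(~c) <=> (~((~d) & s)) = True <=> True = True
((~(c => d)) => (~c)) xor ((~c) <=> (~((~d) & s))) = True xor True = False

False
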